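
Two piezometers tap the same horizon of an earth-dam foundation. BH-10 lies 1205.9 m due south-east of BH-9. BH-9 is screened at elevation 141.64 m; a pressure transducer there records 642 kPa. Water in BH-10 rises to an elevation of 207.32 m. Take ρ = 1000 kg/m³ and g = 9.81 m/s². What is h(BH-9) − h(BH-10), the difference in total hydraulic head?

Δh ≈ -0.24 m

Pressure head at BH-9: ψ = P/(ρg) = 642×1000 / (1000 × 9.81) = 65.44 m.
Total head at BH-9: h = z + ψ = 141.64 + 65.44 = 207.08 m.
Total head at BH-10: h = 207.32 m (water level in the piezometer is the total head).
Head difference: h(BH-9) − h(BH-10) = 207.08 − 207.32 = -0.24 m.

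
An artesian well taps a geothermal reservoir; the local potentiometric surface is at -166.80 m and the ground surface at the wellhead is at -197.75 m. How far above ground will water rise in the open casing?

Water rises to the potentiometric surface, so the rise above ground = -166.80 − (-197.75) = 30.95 m.

≈ 30.95 m above ground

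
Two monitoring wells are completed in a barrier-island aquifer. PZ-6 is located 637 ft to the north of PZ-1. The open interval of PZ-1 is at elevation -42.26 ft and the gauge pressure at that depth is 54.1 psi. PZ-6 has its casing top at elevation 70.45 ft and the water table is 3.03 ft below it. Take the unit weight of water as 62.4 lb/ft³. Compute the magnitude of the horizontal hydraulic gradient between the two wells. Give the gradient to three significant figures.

i ≈ 0.0238

Pressure head at PZ-1: ψ = 144·P/γ = 144 × 54.1 / 62.4 = 124.85 ft.
Total head at PZ-1: h = z + ψ = -42.26 + 124.85 = 82.59 ft.
Total head at PZ-6: h = 70.45 − 3.03 = 67.42 ft.
Head difference: h(PZ-1) − h(PZ-6) = 82.59 − 67.42 = 15.17 ft.
Hydraulic gradient: i = |Δh| / L = 15.17 / 637 = 0.0238.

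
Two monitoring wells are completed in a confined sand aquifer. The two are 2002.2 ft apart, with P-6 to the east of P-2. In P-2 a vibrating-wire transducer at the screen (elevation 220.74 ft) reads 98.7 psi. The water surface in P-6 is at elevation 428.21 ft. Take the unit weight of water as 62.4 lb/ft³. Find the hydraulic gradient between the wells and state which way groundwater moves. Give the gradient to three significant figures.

i ≈ 0.0101; groundwater flows toward the east

Pressure head at P-2: ψ = 144·P/γ = 144 × 98.7 / 62.4 = 227.77 ft.
Total head at P-2: h = z + ψ = 220.74 + 227.77 = 448.51 ft.
Total head at P-6: h = 428.21 ft (water level in the piezometer is the total head).
Head difference: h(P-2) − h(P-6) = 448.51 − 428.21 = 20.30 ft.
Hydraulic gradient: i = |Δh| / L = 20.30 / 2002.2 = 0.0101.
Flow is from higher to lower head: from P-2 toward P-6, i.e. toward the east.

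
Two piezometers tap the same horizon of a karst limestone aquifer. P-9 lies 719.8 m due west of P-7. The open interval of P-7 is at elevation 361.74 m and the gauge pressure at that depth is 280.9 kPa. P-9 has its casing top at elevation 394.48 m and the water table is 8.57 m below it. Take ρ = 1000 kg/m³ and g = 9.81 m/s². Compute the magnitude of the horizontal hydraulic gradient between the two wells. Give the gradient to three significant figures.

Pressure head at P-7: ψ = P/(ρg) = 280.9×1000 / (1000 × 9.81) = 28.63 m.
Total head at P-7: h = z + ψ = 361.74 + 28.63 = 390.37 m.
Total head at P-9: h = 394.48 − 8.57 = 385.91 m.
Head difference: h(P-7) − h(P-9) = 390.37 − 385.91 = 4.46 m.
Hydraulic gradient: i = |Δh| / L = 4.46 / 719.8 = 0.00620.

i ≈ 0.00620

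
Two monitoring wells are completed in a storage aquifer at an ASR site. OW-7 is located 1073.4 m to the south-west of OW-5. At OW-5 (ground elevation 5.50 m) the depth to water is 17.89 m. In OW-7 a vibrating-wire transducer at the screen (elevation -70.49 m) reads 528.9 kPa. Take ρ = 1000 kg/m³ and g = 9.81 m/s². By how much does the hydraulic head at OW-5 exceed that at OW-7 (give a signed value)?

Δh ≈ 4.19 m

Total head at OW-5: h = 5.50 − 17.89 = -12.39 m.
Pressure head at OW-7: ψ = P/(ρg) = 528.9×1000 / (1000 × 9.81) = 53.91 m.
Total head at OW-7: h = z + ψ = -70.49 + 53.91 = -16.58 m.
Head difference: h(OW-5) − h(OW-7) = -12.39 − (-16.58) = 4.19 m.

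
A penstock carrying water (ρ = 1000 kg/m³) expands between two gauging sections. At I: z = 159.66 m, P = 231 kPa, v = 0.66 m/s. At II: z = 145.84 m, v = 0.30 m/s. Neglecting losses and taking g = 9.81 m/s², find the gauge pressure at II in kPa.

Pressure head at I: ψ₁ = P₁/(ρg) = 231×1000 / (1000 × 9.81) = 23.55 m.
Velocity heads: v₁²/2g = 0.66²/19.62 = 0.022 m; v₂²/2g = 0.30²/19.62 = 0.005 m.
Total head H = z₁ + ψ₁ + v₁²/2g = 159.66 + 23.55 + 0.022 = 183.23 m.
ψ₂ = H − z₂ − v₂²/2g = 183.23 − 145.84 − 0.005 = 37.38 m.
P₂ = ρgψ₂ = 1000 × 9.81 × 37.38 ≈ 367 kPa.

P₂ ≈ 367 kPa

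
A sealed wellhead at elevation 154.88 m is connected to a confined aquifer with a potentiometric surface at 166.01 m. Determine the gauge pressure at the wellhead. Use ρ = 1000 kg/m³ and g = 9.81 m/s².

P ≈ 109 kPa

Head above the cap: Δh = 166.01 − 154.88 = 11.13 m.
P = ρgΔh = 1000 × 9.81 × 11.13 = 109185 Pa ≈ 109 kPa.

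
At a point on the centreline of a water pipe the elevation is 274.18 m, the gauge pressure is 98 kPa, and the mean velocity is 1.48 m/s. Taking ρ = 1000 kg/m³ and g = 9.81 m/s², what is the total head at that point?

Pressure head ψ = P/(ρg) = 98×1000 / (1000 × 9.81) = 9.99 m.
Velocity head = v²/(2g) = 1.48² / (2 × 9.81) = 0.112 m.
h = z + ψ + v²/(2g) = 274.18 + 9.99 + 0.112 = 284.28 m.

h ≈ 284.28 m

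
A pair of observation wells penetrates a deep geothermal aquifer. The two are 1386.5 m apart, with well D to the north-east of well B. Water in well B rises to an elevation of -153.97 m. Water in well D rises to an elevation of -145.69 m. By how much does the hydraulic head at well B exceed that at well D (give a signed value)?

Total head at well B: h = -153.97 m (water level in the piezometer is the total head).
Total head at well D: h = -145.69 m (water level in the piezometer is the total head).
Head difference: h(well B) − h(well D) = -153.97 − (-145.69) = -8.28 m.

Δh ≈ -8.28 m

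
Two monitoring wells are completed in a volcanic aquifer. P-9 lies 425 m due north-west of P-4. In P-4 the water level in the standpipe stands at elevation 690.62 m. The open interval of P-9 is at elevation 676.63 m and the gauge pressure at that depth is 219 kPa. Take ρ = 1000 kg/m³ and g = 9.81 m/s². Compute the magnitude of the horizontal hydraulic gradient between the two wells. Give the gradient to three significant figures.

i ≈ 0.0196

Total head at P-4: h = 690.62 m (water level in the piezometer is the total head).
Pressure head at P-9: ψ = P/(ρg) = 219×1000 / (1000 × 9.81) = 22.32 m.
Total head at P-9: h = z + ψ = 676.63 + 22.32 = 698.95 m.
Head difference: h(P-4) − h(P-9) = 690.62 − 698.95 = -8.33 m.
Hydraulic gradient: i = |Δh| / L = 8.33 / 425 = 0.0196.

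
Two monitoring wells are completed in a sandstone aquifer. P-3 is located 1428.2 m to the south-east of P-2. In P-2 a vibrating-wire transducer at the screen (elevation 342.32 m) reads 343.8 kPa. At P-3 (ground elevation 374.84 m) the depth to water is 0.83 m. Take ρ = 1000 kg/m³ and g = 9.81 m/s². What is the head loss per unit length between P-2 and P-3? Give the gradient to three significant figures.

Pressure head at P-2: ψ = P/(ρg) = 343.8×1000 / (1000 × 9.81) = 35.05 m.
Total head at P-2: h = z + ψ = 342.32 + 35.05 = 377.37 m.
Total head at P-3: h = 374.84 − 0.83 = 374.01 m.
Head difference: h(P-2) − h(P-3) = 377.37 − 374.01 = 3.36 m.
Hydraulic gradient: i = |Δh| / L = 3.36 / 1428.2 = 0.00235.

i ≈ 0.00235 m/m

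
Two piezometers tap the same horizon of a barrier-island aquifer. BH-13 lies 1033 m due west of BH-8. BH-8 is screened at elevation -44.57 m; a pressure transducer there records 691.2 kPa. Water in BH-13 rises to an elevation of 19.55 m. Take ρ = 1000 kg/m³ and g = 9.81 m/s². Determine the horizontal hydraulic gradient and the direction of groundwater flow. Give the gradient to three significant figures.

Pressure head at BH-8: ψ = P/(ρg) = 691.2×1000 / (1000 × 9.81) = 70.46 m.
Total head at BH-8: h = z + ψ = -44.57 + 70.46 = 25.89 m.
Total head at BH-13: h = 19.55 m (water level in the piezometer is the total head).
Head difference: h(BH-8) − h(BH-13) = 25.89 − 19.55 = 6.34 m.
Hydraulic gradient: i = |Δh| / L = 6.34 / 1033 = 0.00614.
Flow is from higher to lower head: from BH-8 toward BH-13, i.e. toward the west.

i ≈ 0.00614; groundwater flows toward the west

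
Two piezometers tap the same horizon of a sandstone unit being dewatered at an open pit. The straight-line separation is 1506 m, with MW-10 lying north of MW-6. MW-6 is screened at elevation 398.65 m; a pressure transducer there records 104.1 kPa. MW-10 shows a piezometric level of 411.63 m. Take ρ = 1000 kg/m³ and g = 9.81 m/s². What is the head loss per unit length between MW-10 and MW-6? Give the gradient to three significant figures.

i ≈ 0.00157 m/m

Pressure head at MW-6: ψ = P/(ρg) = 104.1×1000 / (1000 × 9.81) = 10.61 m.
Total head at MW-6: h = z + ψ = 398.65 + 10.61 = 409.26 m.
Total head at MW-10: h = 411.63 m (water level in the piezometer is the total head).
Head difference: h(MW-6) − h(MW-10) = 409.26 − 411.63 = -2.37 m.
Hydraulic gradient: i = |Δh| / L = 2.37 / 1506 = 0.00157.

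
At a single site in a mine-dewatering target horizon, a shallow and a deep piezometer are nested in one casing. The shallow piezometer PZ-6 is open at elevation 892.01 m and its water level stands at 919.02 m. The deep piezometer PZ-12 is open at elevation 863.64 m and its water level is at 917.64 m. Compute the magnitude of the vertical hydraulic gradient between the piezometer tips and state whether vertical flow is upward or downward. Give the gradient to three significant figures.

|i_v| ≈ 0.0486; vertical flow is downward

Total head at PZ-6: h = 919.02 m (water level in the standpipe).
Total head at PZ-12: h = 917.64 m.
Δh = h(PZ-6) − h(PZ-12) = 919.02 − 917.64 = 1.38 m.
Vertical separation Δz = 892.01 − 863.64 = 28.37 m.
|i_v| = |Δh| / Δz = 1.38 / 28.37 = 0.0486.
Head is higher in the shallow piezometer, so vertical flow is downward (recharge condition).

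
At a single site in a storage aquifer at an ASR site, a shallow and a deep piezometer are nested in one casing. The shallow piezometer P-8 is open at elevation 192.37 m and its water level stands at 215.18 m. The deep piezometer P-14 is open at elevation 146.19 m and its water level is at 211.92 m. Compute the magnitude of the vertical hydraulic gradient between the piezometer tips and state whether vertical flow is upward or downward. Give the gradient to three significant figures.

Total head at P-8: h = 215.18 m (water level in the standpipe).
Total head at P-14: h = 211.92 m.
Δh = h(P-8) − h(P-14) = 215.18 − 211.92 = 3.26 m.
Vertical separation Δz = 192.37 − 146.19 = 46.18 m.
|i_v| = |Δh| / Δz = 3.26 / 46.18 = 0.0706.
Head is higher in the shallow piezometer, so vertical flow is downward (recharge condition).

|i_v| ≈ 0.0706; vertical flow is downward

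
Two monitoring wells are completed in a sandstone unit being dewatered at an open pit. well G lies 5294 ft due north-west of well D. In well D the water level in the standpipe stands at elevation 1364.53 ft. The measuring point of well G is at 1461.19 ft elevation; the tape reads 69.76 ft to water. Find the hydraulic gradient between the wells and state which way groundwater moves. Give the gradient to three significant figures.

Total head at well D: h = 1364.53 ft (water level in the piezometer is the total head).
Total head at well G: h = 1461.19 − 69.76 = 1391.43 ft.
Head difference: h(well D) − h(well G) = 1364.53 − 1391.43 = -26.90 ft.
Hydraulic gradient: i = |Δh| / L = 26.90 / 5294 = 0.00508.
Flow is from higher to lower head: from well G toward well D, i.e. toward the south-east.

i ≈ 0.00508; groundwater flows toward the south-east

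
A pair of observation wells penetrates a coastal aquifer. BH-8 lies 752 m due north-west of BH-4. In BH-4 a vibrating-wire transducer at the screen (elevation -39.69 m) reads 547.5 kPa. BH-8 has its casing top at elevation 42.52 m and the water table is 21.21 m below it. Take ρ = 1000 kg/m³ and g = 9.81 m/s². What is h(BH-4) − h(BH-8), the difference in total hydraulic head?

Δh ≈ -5.19 m

Pressure head at BH-4: ψ = P/(ρg) = 547.5×1000 / (1000 × 9.81) = 55.81 m.
Total head at BH-4: h = z + ψ = -39.69 + 55.81 = 16.12 m.
Total head at BH-8: h = 42.52 − 21.21 = 21.31 m.
Head difference: h(BH-4) − h(BH-8) = 16.12 − 21.31 = -5.19 m.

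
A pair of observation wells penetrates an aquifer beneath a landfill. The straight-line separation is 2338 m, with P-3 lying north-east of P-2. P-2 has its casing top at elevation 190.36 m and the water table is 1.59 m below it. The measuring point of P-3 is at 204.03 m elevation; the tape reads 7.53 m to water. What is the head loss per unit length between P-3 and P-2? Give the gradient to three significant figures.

Total head at P-2: h = 190.36 − 1.59 = 188.77 m.
Total head at P-3: h = 204.03 − 7.53 = 196.50 m.
Head difference: h(P-2) − h(P-3) = 188.77 − 196.50 = -7.73 m.
Hydraulic gradient: i = |Δh| / L = 7.73 / 2338 = 0.00331.

i ≈ 0.00331 m/m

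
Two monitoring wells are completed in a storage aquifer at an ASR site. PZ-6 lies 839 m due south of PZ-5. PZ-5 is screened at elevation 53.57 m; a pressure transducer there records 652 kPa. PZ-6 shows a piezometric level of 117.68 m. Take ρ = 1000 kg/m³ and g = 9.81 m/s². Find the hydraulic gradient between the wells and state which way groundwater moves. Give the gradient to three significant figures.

Pressure head at PZ-5: ψ = P/(ρg) = 652×1000 / (1000 × 9.81) = 66.46 m.
Total head at PZ-5: h = z + ψ = 53.57 + 66.46 = 120.03 m.
Total head at PZ-6: h = 117.68 m (water level in the piezometer is the total head).
Head difference: h(PZ-5) − h(PZ-6) = 120.03 − 117.68 = 2.35 m.
Hydraulic gradient: i = |Δh| / L = 2.35 / 839 = 0.00280.
Flow is from higher to lower head: from PZ-5 toward PZ-6, i.e. toward the south.

i ≈ 0.00280; groundwater flows toward the south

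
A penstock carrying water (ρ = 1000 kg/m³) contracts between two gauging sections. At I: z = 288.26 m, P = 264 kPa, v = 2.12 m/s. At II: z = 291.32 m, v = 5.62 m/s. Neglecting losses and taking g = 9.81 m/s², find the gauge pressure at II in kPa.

P₂ ≈ 220 kPa

Pressure head at I: ψ₁ = P₁/(ρg) = 264×1000 / (1000 × 9.81) = 26.91 m.
Velocity heads: v₁²/2g = 2.12²/19.62 = 0.229 m; v₂²/2g = 5.62²/19.62 = 1.610 m.
Total head H = z₁ + ψ₁ + v₁²/2g = 288.26 + 26.91 + 0.229 = 315.40 m.
ψ₂ = H − z₂ − v₂²/2g = 315.40 − 291.32 − 1.610 = 22.47 m.
P₂ = ρgψ₂ = 1000 × 9.81 × 22.47 ≈ 220 kPa.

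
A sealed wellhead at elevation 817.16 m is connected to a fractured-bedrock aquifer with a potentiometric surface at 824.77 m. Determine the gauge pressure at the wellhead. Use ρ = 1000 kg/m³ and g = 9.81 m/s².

P ≈ 74.7 kPa

Head above the cap: Δh = 824.77 − 817.16 = 7.61 m.
P = ρgΔh = 1000 × 9.81 × 7.61 = 74654 Pa ≈ 74.7 kPa.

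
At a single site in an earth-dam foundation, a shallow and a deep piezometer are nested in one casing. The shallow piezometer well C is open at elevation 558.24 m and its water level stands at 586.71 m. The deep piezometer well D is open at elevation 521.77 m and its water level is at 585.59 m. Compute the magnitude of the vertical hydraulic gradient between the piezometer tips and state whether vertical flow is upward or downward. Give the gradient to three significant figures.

Total head at well C: h = 586.71 m (water level in the standpipe).
Total head at well D: h = 585.59 m.
Δh = h(well C) − h(well D) = 586.71 − 585.59 = 1.12 m.
Vertical separation Δz = 558.24 − 521.77 = 36.47 m.
|i_v| = |Δh| / Δz = 1.12 / 36.47 = 0.0307.
Head is higher in the shallow piezometer, so vertical flow is downward (recharge condition).

|i_v| ≈ 0.0307; vertical flow is downward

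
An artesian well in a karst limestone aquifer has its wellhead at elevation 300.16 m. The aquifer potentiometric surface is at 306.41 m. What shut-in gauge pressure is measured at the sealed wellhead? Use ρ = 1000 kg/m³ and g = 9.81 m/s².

P ≈ 61.3 kPa

Head above the cap: Δh = 306.41 − 300.16 = 6.25 m.
P = ρgΔh = 1000 × 9.81 × 6.25 = 61312 Pa ≈ 61.3 kPa.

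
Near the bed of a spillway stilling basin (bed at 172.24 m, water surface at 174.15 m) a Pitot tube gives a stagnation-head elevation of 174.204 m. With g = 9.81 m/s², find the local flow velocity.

v ≈ 1.03 m/s

Near the bed, under hydrostatic conditions, the piezometric head (z + ψ) equals the free-surface elevation, 174.15 m.
Velocity head = total − piezometric = 174.204 − 174.15 = 0.054 m.
v = √(2g·h_v) = √(2 × 9.81 × 0.054) = 1.03 m/s.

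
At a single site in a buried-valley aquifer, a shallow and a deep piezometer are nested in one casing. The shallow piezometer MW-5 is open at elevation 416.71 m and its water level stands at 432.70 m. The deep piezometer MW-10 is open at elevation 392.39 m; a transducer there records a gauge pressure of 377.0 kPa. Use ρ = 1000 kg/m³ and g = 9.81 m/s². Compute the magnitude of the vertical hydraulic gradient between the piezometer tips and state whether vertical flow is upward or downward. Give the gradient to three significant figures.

Total head at MW-5: h = 432.70 m (water level in the standpipe).
Pressure head at MW-10: ψ = P/(ρg) = 377.0×1000 / (1000 × 9.81) = 38.43 m.
Total head at MW-10: h = z + ψ = 392.39 + 38.43 = 430.82 m.
Δh = h(MW-5) − h(MW-10) = 432.70 − 430.82 = 1.88 m.
Vertical separation Δz = 416.71 − 392.39 = 24.32 m.
|i_v| = |Δh| / Δz = 1.88 / 24.32 = 0.0773.
Head is higher in the shallow piezometer, so vertical flow is downward (recharge condition).

|i_v| ≈ 0.0773; vertical flow is downward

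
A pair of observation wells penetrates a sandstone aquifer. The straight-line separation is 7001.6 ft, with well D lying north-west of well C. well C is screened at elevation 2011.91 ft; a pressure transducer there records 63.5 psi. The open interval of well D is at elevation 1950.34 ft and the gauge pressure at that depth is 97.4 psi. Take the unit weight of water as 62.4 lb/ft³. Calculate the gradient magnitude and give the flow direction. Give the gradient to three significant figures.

Pressure head at well C: ψ = 144·P/γ = 144 × 63.5 / 62.4 = 146.54 ft.
Total head at well C: h = z + ψ = 2011.91 + 146.54 = 2158.45 ft.
Pressure head at well D: ψ = 144·P/γ = 144 × 97.4 / 62.4 = 224.77 ft.
Total head at well D: h = z + ψ = 1950.34 + 224.77 = 2175.11 ft.
Head difference: h(well C) − h(well D) = 2158.45 − 2175.11 = -16.66 ft.
Hydraulic gradient: i = |Δh| / L = 16.66 / 7001.6 = 0.00238.
Flow is from higher to lower head: from well D toward well C, i.e. toward the south-east.

i ≈ 0.00238; groundwater flows toward the south-east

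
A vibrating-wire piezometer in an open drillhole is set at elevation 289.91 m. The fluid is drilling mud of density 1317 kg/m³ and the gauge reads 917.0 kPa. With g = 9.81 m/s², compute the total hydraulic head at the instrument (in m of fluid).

ψ = P/(ρg) = 917.0×1000 / (1317 × 9.81) = 70.98 m.
h = z + ψ = 289.91 + 70.98 = 360.89 m.

h ≈ 360.89 m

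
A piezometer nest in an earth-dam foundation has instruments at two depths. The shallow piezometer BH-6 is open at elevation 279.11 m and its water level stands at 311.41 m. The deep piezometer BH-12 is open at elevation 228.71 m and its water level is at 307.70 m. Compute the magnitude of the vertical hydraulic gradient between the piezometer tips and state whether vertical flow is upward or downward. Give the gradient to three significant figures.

Total head at BH-6: h = 311.41 m (water level in the standpipe).
Total head at BH-12: h = 307.70 m.
Δh = h(BH-6) − h(BH-12) = 311.41 − 307.70 = 3.71 m.
Vertical separation Δz = 279.11 − 228.71 = 50.40 m.
|i_v| = |Δh| / Δz = 3.71 / 50.40 = 0.0736.
Head is higher in the shallow piezometer, so vertical flow is downward (recharge condition).

|i_v| ≈ 0.0736; vertical flow is downward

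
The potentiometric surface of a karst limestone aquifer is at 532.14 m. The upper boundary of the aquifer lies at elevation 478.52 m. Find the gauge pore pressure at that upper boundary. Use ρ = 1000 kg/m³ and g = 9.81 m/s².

Pressure head at the aquifer top: ψ = h − z = 532.14 − 478.52 = 53.62 m.
P = ρgψ = 1000 × 9.81 × 53.62 = 526012 Pa ≈ 526 kPa.

P ≈ 526 kPa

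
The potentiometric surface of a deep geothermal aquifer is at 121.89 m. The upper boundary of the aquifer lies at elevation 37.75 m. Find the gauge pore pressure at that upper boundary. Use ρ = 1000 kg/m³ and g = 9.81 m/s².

Pressure head at the aquifer top: ψ = h − z = 121.89 − 37.75 = 84.14 m.
P = ρgψ = 1000 × 9.81 × 84.14 = 825413 Pa ≈ 825 kPa.

P ≈ 825 kPa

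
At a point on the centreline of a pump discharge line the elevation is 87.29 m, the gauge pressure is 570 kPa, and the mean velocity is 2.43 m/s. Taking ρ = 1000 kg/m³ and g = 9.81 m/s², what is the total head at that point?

Pressure head ψ = P/(ρg) = 570×1000 / (1000 × 9.81) = 58.10 m.
Velocity head = v²/(2g) = 2.43² / (2 × 9.81) = 0.301 m.
h = z + ψ + v²/(2g) = 87.29 + 58.10 + 0.301 = 145.69 m.

h ≈ 145.69 m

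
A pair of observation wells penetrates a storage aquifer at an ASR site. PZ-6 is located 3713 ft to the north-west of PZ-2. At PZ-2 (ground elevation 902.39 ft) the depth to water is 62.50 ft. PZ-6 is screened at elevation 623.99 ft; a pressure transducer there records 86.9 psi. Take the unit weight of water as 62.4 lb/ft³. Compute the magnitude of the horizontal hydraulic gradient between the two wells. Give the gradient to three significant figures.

i ≈ 0.00414

Total head at PZ-2: h = 902.39 − 62.50 = 839.89 ft.
Pressure head at PZ-6: ψ = 144·P/γ = 144 × 86.9 / 62.4 = 200.54 ft.
Total head at PZ-6: h = z + ψ = 623.99 + 200.54 = 824.53 ft.
Head difference: h(PZ-2) − h(PZ-6) = 839.89 − 824.53 = 15.36 ft.
Hydraulic gradient: i = |Δh| / L = 15.36 / 3713 = 0.00414.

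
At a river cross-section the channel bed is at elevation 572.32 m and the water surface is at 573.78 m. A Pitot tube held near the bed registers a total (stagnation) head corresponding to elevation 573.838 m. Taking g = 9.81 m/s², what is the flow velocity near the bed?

Near the bed, under hydrostatic conditions, the piezometric head (z + ψ) equals the free-surface elevation, 573.78 m.
Velocity head = total − piezometric = 573.838 − 573.78 = 0.058 m.
v = √(2g·h_v) = √(2 × 9.81 × 0.058) = 1.07 m/s.

v ≈ 1.07 m/s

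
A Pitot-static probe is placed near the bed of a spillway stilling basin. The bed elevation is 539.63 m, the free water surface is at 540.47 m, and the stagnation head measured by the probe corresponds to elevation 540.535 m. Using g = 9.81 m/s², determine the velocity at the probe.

Near the bed, under hydrostatic conditions, the piezometric head (z + ψ) equals the free-surface elevation, 540.47 m.
Velocity head = total − piezometric = 540.535 − 540.47 = 0.065 m.
v = √(2g·h_v) = √(2 × 9.81 × 0.065) = 1.13 m/s.

v ≈ 1.13 m/s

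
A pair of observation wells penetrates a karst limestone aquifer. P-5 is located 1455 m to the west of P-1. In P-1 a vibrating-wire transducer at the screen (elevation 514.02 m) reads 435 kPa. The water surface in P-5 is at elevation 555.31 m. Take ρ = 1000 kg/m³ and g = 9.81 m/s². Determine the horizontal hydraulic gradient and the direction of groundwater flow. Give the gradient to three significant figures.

Pressure head at P-1: ψ = P/(ρg) = 435×1000 / (1000 × 9.81) = 44.34 m.
Total head at P-1: h = z + ψ = 514.02 + 44.34 = 558.36 m.
Total head at P-5: h = 555.31 m (water level in the piezometer is the total head).
Head difference: h(P-1) − h(P-5) = 558.36 − 555.31 = 3.05 m.
Hydraulic gradient: i = |Δh| / L = 3.05 / 1455 = 0.00210.
Flow is from higher to lower head: from P-1 toward P-5, i.e. toward the west.

i ≈ 0.00210; groundwater flows toward the west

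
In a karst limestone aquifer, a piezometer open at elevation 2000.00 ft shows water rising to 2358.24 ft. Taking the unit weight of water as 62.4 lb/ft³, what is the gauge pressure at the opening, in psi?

Pressure head ψ = h − z = 2358.24 − 2000.00 = 358.24 ft.
P = γ·ψ / 144 = 62.4 × 358.24 / 144 = 155 psi.

P ≈ 155 psi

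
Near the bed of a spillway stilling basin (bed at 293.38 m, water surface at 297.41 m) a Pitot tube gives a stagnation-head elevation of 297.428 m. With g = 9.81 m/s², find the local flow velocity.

v ≈ 0.594 m/s

Near the bed, under hydrostatic conditions, the piezometric head (z + ψ) equals the free-surface elevation, 297.41 m.
Velocity head = total − piezometric = 297.428 − 297.41 = 0.018 m.
v = √(2g·h_v) = √(2 × 9.81 × 0.018) = 0.594 m/s.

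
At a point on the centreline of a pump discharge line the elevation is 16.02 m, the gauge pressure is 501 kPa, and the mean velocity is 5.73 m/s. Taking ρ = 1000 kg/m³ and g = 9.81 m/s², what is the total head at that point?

Pressure head ψ = P/(ρg) = 501×1000 / (1000 × 9.81) = 51.07 m.
Velocity head = v²/(2g) = 5.73² / (2 × 9.81) = 1.673 m.
h = z + ψ + v²/(2g) = 16.02 + 51.07 + 1.673 = 68.76 m.

h ≈ 68.76 m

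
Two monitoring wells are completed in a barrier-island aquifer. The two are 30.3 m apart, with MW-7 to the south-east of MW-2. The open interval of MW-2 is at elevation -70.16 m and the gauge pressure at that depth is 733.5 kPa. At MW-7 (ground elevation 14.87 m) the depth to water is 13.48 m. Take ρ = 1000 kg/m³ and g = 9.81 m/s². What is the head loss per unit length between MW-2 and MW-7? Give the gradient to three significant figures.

i ≈ 0.106 m/m

Pressure head at MW-2: ψ = P/(ρg) = 733.5×1000 / (1000 × 9.81) = 74.77 m.
Total head at MW-2: h = z + ψ = -70.16 + 74.77 = 4.61 m.
Total head at MW-7: h = 14.87 − 13.48 = 1.39 m.
Head difference: h(MW-2) − h(MW-7) = 4.61 − 1.39 = 3.22 m.
Hydraulic gradient: i = |Δh| / L = 3.22 / 30.3 = 0.106.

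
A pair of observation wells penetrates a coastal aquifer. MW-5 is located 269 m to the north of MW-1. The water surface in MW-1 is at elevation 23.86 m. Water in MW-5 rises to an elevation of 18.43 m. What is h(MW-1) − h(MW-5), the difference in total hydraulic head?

Total head at MW-1: h = 23.86 m (water level in the piezometer is the total head).
Total head at MW-5: h = 18.43 m (water level in the piezometer is the total head).
Head difference: h(MW-1) − h(MW-5) = 23.86 − 18.43 = 5.43 m.

Δh ≈ 5.43 m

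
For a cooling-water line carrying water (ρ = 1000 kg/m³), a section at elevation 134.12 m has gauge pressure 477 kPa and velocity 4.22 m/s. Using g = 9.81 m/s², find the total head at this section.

Pressure head ψ = P/(ρg) = 477×1000 / (1000 × 9.81) = 48.62 m.
Velocity head = v²/(2g) = 4.22² / (2 × 9.81) = 0.908 m.
h = z + ψ + v²/(2g) = 134.12 + 48.62 + 0.908 = 183.65 m.

h ≈ 183.65 m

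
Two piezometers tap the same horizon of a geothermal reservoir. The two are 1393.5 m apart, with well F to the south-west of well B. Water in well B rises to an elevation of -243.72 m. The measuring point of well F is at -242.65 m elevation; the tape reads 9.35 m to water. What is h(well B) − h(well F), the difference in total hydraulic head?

Δh ≈ 8.28 m

Total head at well B: h = -243.72 m (water level in the piezometer is the total head).
Total head at well F: h = -242.65 − 9.35 = -252.00 m.
Head difference: h(well B) − h(well F) = -243.72 − (-252.00) = 8.28 m.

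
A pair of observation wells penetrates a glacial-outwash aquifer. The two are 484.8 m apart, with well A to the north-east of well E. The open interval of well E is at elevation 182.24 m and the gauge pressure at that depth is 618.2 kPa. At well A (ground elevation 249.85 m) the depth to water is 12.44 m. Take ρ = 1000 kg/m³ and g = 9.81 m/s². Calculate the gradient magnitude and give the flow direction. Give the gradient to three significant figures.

i ≈ 0.0162; groundwater flows toward the north-east

Pressure head at well E: ψ = P/(ρg) = 618.2×1000 / (1000 × 9.81) = 63.02 m.
Total head at well E: h = z + ψ = 182.24 + 63.02 = 245.26 m.
Total head at well A: h = 249.85 − 12.44 = 237.41 m.
Head difference: h(well E) − h(well A) = 245.26 − 237.41 = 7.85 m.
Hydraulic gradient: i = |Δh| / L = 7.85 / 484.8 = 0.0162.
Flow is from higher to lower head: from well E toward well A, i.e. toward the north-east.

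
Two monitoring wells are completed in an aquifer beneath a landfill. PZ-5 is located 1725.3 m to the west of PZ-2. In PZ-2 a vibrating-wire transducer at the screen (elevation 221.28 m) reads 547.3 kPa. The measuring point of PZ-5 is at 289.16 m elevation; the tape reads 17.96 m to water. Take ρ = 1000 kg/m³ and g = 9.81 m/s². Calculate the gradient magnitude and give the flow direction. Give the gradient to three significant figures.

i ≈ 0.00340; groundwater flows toward the west

Pressure head at PZ-2: ψ = P/(ρg) = 547.3×1000 / (1000 × 9.81) = 55.79 m.
Total head at PZ-2: h = z + ψ = 221.28 + 55.79 = 277.07 m.
Total head at PZ-5: h = 289.16 − 17.96 = 271.20 m.
Head difference: h(PZ-2) − h(PZ-5) = 277.07 − 271.20 = 5.87 m.
Hydraulic gradient: i = |Δh| / L = 5.87 / 1725.3 = 0.00340.
Flow is from higher to lower head: from PZ-2 toward PZ-5, i.e. toward the west.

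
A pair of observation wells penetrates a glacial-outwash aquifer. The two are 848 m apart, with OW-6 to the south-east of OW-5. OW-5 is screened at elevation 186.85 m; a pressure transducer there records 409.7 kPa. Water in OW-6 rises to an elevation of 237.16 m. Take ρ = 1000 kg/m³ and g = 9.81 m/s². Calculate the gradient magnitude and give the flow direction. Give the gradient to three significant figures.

Pressure head at OW-5: ψ = P/(ρg) = 409.7×1000 / (1000 × 9.81) = 41.76 m.
Total head at OW-5: h = z + ψ = 186.85 + 41.76 = 228.61 m.
Total head at OW-6: h = 237.16 m (water level in the piezometer is the total head).
Head difference: h(OW-5) − h(OW-6) = 228.61 − 237.16 = -8.55 m.
Hydraulic gradient: i = |Δh| / L = 8.55 / 848 = 0.0101.
Flow is from higher to lower head: from OW-6 toward OW-5, i.e. toward the north-west.

i ≈ 0.0101; groundwater flows toward the north-west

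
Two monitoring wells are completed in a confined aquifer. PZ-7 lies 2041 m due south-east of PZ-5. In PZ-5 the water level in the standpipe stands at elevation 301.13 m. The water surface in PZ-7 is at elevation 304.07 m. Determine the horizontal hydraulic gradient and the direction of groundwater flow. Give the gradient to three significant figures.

Total head at PZ-5: h = 301.13 m (water level in the piezometer is the total head).
Total head at PZ-7: h = 304.07 m (water level in the piezometer is the total head).
Head difference: h(PZ-5) − h(PZ-7) = 301.13 − 304.07 = -2.94 m.
Hydraulic gradient: i = |Δh| / L = 2.94 / 2041 = 0.00144.
Flow is from higher to lower head: from PZ-7 toward PZ-5, i.e. toward the north-west.

i ≈ 0.00144; groundwater flows toward the north-west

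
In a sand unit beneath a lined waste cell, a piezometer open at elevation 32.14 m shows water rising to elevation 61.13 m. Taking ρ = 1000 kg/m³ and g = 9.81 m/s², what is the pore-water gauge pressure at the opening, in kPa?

P ≈ 284 kPa

Pressure head ψ = h − z = 61.13 − 32.14 = 28.99 m.
P = ρgψ = 1000 × 9.81 × 28.99 = 284392 Pa ≈ 284 kPa.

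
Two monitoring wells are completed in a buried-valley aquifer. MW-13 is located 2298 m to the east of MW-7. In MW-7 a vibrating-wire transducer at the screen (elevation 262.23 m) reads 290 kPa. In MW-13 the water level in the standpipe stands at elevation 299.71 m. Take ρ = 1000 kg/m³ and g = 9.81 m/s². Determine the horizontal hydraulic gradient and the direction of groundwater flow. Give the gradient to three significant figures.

i ≈ 0.00345; groundwater flows toward the west

Pressure head at MW-7: ψ = P/(ρg) = 290×1000 / (1000 × 9.81) = 29.56 m.
Total head at MW-7: h = z + ψ = 262.23 + 29.56 = 291.79 m.
Total head at MW-13: h = 299.71 m (water level in the piezometer is the total head).
Head difference: h(MW-7) − h(MW-13) = 291.79 − 299.71 = -7.92 m.
Hydraulic gradient: i = |Δh| / L = 7.92 / 2298 = 0.00345.
Flow is from higher to lower head: from MW-13 toward MW-7, i.e. toward the west.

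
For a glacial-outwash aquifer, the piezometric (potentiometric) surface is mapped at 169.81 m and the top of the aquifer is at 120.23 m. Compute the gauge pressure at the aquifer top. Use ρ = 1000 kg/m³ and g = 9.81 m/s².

Pressure head at the aquifer top: ψ = h − z = 169.81 − 120.23 = 49.58 m.
P = ρgψ = 1000 × 9.81 × 49.58 = 486380 Pa ≈ 486 kPa.

P ≈ 486 kPa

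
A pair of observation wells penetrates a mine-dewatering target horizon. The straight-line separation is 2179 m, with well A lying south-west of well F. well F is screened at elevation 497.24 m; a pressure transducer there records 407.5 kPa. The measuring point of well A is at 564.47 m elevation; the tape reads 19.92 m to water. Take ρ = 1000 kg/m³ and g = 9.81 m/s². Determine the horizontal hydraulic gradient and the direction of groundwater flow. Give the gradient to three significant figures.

Pressure head at well F: ψ = P/(ρg) = 407.5×1000 / (1000 × 9.81) = 41.54 m.
Total head at well F: h = z + ψ = 497.24 + 41.54 = 538.78 m.
Total head at well A: h = 564.47 − 19.92 = 544.55 m.
Head difference: h(well F) − h(well A) = 538.78 − 544.55 = -5.77 m.
Hydraulic gradient: i = |Δh| / L = 5.77 / 2179 = 0.00265.
Flow is from higher to lower head: from well A toward well F, i.e. toward the north-east.

i ≈ 0.00265; groundwater flows toward the north-east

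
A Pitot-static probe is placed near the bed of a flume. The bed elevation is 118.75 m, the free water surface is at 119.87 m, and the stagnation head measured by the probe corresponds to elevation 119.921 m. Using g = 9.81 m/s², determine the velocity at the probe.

Near the bed, under hydrostatic conditions, the piezometric head (z + ψ) equals the free-surface elevation, 119.87 m.
Velocity head = total − piezometric = 119.921 − 119.87 = 0.051 m.
v = √(2g·h_v) = √(2 × 9.81 × 0.051) = 1.00 m/s.

v ≈ 1.00 m/s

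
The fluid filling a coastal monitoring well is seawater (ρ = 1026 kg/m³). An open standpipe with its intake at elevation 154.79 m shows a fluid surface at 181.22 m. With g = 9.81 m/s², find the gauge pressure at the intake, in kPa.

Pressure head ψ = h − z = 181.22 − 154.79 = 26.43 m.
P = ρgψ = 1026 × 9.81 × 26.43 = 266020 Pa ≈ 266 kPa.

P ≈ 266 kPa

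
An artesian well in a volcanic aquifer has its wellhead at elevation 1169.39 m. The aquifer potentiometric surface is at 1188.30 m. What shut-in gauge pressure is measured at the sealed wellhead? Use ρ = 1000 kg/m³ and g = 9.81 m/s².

Head above the cap: Δh = 1188.30 − 1169.39 = 18.91 m.
P = ρgΔh = 1000 × 9.81 × 18.91 = 185507 Pa ≈ 186 kPa.

P ≈ 186 kPa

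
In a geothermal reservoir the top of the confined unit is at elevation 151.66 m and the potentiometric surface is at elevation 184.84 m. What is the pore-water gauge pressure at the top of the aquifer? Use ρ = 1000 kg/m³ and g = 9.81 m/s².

Pressure head at the aquifer top: ψ = h − z = 184.84 − 151.66 = 33.18 m.
P = ρgψ = 1000 × 9.81 × 33.18 = 325496 Pa ≈ 325 kPa.

P ≈ 325 kPa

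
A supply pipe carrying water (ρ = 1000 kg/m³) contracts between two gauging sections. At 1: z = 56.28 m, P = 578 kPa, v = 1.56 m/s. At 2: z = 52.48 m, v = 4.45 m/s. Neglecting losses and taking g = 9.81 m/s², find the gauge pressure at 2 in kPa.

P₂ ≈ 607 kPa

Pressure head at 1: ψ₁ = P₁/(ρg) = 578×1000 / (1000 × 9.81) = 58.92 m.
Velocity heads: v₁²/2g = 1.56²/19.62 = 0.124 m; v₂²/2g = 4.45²/19.62 = 1.009 m.
Total head H = z₁ + ψ₁ + v₁²/2g = 56.28 + 58.92 + 0.124 = 115.32 m.
ψ₂ = H − z₂ − v₂²/2g = 115.32 − 52.48 − 1.009 = 61.83 m.
P₂ = ρgψ₂ = 1000 × 9.81 × 61.83 ≈ 607 kPa.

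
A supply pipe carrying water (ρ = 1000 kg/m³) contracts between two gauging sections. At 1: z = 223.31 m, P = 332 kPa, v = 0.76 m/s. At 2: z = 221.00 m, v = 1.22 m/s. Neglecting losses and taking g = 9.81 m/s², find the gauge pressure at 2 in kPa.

Pressure head at 1: ψ₁ = P₁/(ρg) = 332×1000 / (1000 × 9.81) = 33.84 m.
Velocity heads: v₁²/2g = 0.76²/19.62 = 0.029 m; v₂²/2g = 1.22²/19.62 = 0.076 m.
Total head H = z₁ + ψ₁ + v₁²/2g = 223.31 + 33.84 + 0.029 = 257.18 m.
ψ₂ = H − z₂ − v₂²/2g = 257.18 − 221.00 − 0.076 = 36.10 m.
P₂ = ρgψ₂ = 1000 × 9.81 × 36.10 ≈ 354 kPa.

P₂ ≈ 354 kPa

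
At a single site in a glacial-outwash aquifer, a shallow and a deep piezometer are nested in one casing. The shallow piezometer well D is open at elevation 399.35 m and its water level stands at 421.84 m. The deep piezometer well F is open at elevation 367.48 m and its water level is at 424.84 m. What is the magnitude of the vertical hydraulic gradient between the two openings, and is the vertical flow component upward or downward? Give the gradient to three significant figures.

|i_v| ≈ 0.0941; vertical flow is upward

Total head at well D: h = 421.84 m (water level in the standpipe).
Total head at well F: h = 424.84 m.
Δh = h(well D) − h(well F) = 421.84 − 424.84 = -3.00 m.
Vertical separation Δz = 399.35 − 367.48 = 31.87 m.
|i_v| = |Δh| / Δz = 3.00 / 31.87 = 0.0941.
Head is higher in the deep piezometer, so vertical flow is upward (discharge condition).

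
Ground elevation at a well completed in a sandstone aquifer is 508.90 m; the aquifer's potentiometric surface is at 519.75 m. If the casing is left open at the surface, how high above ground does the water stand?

≈ 10.85 m above ground

Water rises to the potentiometric surface, so the rise above ground = 519.75 − 508.90 = 10.85 m.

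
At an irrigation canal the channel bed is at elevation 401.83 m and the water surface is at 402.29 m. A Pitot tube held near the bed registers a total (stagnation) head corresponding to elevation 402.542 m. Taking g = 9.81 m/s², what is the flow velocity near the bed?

Near the bed, under hydrostatic conditions, the piezometric head (z + ψ) equals the free-surface elevation, 402.29 m.
Velocity head = total − piezometric = 402.542 − 402.29 = 0.252 m.
v = √(2g·h_v) = √(2 × 9.81 × 0.252) = 2.22 m/s.

v ≈ 2.22 m/s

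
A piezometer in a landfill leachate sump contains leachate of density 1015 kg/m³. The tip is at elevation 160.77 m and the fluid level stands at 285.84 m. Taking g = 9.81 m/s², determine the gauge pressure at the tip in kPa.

Pressure head ψ = h − z = 285.84 − 160.77 = 125.07 m.
P = ρgψ = 1015 × 9.81 × 125.07 = 1245341 Pa ≈ 1250 kPa.

P ≈ 1250 kPa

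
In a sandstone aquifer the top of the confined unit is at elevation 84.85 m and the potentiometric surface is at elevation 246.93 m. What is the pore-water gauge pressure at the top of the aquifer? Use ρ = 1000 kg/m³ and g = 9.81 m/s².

Pressure head at the aquifer top: ψ = h − z = 246.93 − 84.85 = 162.08 m.
P = ρgψ = 1000 × 9.81 × 162.08 = 1590005 Pa ≈ 1590 kPa.

P ≈ 1590 kPa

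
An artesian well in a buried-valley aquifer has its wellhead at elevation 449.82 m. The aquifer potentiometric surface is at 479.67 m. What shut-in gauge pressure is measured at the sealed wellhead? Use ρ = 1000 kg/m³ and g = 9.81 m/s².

Head above the cap: Δh = 479.67 − 449.82 = 29.85 m.
P = ρgΔh = 1000 × 9.81 × 29.85 = 292828 Pa ≈ 293 kPa.

P ≈ 293 kPa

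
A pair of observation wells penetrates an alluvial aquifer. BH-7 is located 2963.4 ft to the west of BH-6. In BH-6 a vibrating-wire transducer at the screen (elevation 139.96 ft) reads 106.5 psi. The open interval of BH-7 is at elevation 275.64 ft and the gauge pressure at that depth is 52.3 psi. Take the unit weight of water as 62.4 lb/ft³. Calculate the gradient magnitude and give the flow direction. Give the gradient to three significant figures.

Pressure head at BH-6: ψ = 144·P/γ = 144 × 106.5 / 62.4 = 245.77 ft.
Total head at BH-6: h = z + ψ = 139.96 + 245.77 = 385.73 ft.
Pressure head at BH-7: ψ = 144·P/γ = 144 × 52.3 / 62.4 = 120.69 ft.
Total head at BH-7: h = z + ψ = 275.64 + 120.69 = 396.33 ft.
Head difference: h(BH-6) − h(BH-7) = 385.73 − 396.33 = -10.60 ft.
Hydraulic gradient: i = |Δh| / L = 10.60 / 2963.4 = 0.00358.
Flow is from higher to lower head: from BH-7 toward BH-6, i.e. toward the east.

i ≈ 0.00358; groundwater flows toward the east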